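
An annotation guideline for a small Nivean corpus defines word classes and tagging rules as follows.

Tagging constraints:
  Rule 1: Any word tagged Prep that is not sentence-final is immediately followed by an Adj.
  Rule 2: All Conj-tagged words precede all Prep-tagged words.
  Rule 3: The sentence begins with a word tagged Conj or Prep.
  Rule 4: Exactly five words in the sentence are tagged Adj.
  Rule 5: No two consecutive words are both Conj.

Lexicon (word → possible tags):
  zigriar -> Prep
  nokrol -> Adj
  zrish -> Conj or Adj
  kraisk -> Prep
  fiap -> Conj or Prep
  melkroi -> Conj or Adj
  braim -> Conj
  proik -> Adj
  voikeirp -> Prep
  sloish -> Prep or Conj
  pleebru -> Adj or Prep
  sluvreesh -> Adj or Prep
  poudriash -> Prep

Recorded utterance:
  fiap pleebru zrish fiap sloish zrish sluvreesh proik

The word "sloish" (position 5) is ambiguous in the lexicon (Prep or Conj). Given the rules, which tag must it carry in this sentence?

Candidates per position — 1:fiap {Conj,Prep}; 2:pleebru {Adj,Prep}; 3:zrish {Conj,Adj}; 4:fiap {Conj,Prep}; 5:sloish {Prep,Conj}; 6:zrish {Conj,Adj}; 7:sluvreesh {Adj,Prep}; 8:proik {Adj}.
If word 2 were Prep, no tagging could satisfy rule 4; so word 2 is Adj.
If word 3 were Conj, no tagging could satisfy rule 4; so word 3 is Adj.
If word 4 were Prep, no tagging could satisfy rule 1; so word 4 is Conj.
If word 5 were Conj, no tagging could satisfy rule 5; so word 5 is Prep.
If word 6 were Conj, no tagging could satisfy rule 1; so word 6 is Adj.
If word 7 were Prep, no tagging could satisfy rule 4; so word 7 is Adj.
If word 1 were Prep, no tagging could satisfy rule 2; so word 1 is Conj.
The only consistent sequence is: Conj Adj Adj Conj Prep Adj Adj Adj.
Verifying each rule — rule 1 ok; rule 2 ok; rule 3 ok; rule 4 ok; rule 5 ok.

Prep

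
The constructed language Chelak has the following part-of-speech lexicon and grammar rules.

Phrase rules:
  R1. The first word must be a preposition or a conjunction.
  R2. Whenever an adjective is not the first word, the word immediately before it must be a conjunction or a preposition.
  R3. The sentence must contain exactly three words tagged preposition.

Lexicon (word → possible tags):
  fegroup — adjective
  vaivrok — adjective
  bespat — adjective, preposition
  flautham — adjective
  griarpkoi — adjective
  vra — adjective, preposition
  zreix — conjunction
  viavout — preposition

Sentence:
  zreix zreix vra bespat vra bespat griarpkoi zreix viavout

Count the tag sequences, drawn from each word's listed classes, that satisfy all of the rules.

1

Candidates per position — 1:zreix {conjunction}; 2:zreix {conjunction}; 3:vra {adjective,preposition}; 4:bespat {adjective,preposition}; 5:vra {adjective,preposition}; 6:bespat {adjective,preposition}; 7:griarpkoi {adjective}; 8:zreix {conjunction}; 9:viavout {preposition}.
There are 16 candidate sequences in total.
The sequences that satisfy every rule: conjunction conjunction adjective preposition adjective preposition adjective conjunction preposition.
Count = 1.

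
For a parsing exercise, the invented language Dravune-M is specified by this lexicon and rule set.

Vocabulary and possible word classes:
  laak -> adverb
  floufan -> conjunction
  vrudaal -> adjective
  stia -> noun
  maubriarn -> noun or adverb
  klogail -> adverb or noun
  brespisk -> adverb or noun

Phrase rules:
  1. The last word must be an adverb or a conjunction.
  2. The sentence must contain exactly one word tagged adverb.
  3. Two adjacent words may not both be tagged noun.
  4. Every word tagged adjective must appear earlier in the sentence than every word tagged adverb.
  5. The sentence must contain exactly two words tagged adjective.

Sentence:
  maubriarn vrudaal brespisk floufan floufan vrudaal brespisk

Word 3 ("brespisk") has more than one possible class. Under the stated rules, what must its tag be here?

Candidates per position — 1:maubriarn {noun,adverb}; 2:vrudaal {adjective}; 3:brespisk {adverb,noun}; 4:floufan {conjunction}; 5:floufan {conjunction}; 6:vrudaal {adjective}; 7:brespisk {adverb,noun}.
If word 1 were adverb, no tagging could satisfy rule 4; so word 1 is noun.
If word 3 were adverb, no tagging could satisfy rule 4; so word 3 is noun.
If word 7 were noun, no tagging could satisfy rule 1; so word 7 is adverb.
So the tagging must be: noun adjective noun conjunction conjunction adjective adverb.
Check: rule 1 ok; rule 2 ok; rule 3 ok; rule 4 ok; rule 5 ok.

noun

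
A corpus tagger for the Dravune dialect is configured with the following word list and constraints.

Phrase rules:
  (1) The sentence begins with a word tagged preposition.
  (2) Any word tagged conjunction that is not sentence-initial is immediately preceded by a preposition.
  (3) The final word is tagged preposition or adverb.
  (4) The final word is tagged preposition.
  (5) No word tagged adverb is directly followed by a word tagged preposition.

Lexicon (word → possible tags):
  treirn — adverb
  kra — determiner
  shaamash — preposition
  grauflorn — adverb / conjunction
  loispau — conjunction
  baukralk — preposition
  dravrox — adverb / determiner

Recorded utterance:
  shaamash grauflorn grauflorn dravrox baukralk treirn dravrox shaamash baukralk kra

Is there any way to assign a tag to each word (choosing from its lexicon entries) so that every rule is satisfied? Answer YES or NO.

NO

Candidates per position — 1:shaamash {preposition}; 2:grauflorn {adverb,conjunction}; 3:grauflorn {adverb,conjunction}; 4:dravrox {adverb,determiner}; 5:baukralk {preposition}; 6:treirn {adverb}; 7:dravrox {adverb,determiner}; 8:shaamash {preposition}; 9:baukralk {preposition}; 10:kra {determiner}.
Rule 3 cannot be satisfied by any choice of tags from the lexicon.
So there is no consistent tagging.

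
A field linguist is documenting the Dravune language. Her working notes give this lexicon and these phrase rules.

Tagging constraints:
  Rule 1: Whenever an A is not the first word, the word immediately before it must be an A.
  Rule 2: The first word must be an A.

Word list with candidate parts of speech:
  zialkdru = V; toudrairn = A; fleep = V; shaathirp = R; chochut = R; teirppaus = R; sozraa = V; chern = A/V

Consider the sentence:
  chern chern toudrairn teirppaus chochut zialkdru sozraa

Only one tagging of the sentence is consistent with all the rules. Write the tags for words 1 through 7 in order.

Candidates per position — 1:chern {A,V}; 2:chern {A,V}; 3:toudrairn {A}; 4:teirppaus {R}; 5:chochut {R}; 6:zialkdru {V}; 7:sozraa {V}.
Word 1 cannot be V — rule 1 would then fail for every completion. It is A.
Word 2 cannot be V — rule 1 would then fail for every completion. It is A.
The unique satisfying tagging is: A A A R R V V.
Checking: rule 1 ✓; rule 2 ✓.

A A A R R V V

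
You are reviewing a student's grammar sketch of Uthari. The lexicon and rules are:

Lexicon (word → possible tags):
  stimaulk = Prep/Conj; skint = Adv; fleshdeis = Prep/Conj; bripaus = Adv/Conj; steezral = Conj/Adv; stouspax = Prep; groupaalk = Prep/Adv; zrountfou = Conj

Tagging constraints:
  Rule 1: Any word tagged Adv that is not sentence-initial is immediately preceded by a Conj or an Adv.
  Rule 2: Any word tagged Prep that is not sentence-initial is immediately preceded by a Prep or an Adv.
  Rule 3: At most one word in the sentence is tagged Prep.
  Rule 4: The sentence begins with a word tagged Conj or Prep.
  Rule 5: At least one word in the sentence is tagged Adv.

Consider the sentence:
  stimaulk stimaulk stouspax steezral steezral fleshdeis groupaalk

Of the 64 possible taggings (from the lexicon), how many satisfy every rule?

0

Candidates per position — 1:stimaulk {Prep,Conj}; 2:stimaulk {Prep,Conj}; 3:stouspax {Prep}; 4:steezral {Conj,Adv}; 5:steezral {Conj,Adv}; 6:fleshdeis {Prep,Conj}; 7:groupaalk {Prep,Adv}.
There are 64 candidate sequences in total.
Every candidate sequence violates at least one rule; no consistent tagging exists.
Count = 0.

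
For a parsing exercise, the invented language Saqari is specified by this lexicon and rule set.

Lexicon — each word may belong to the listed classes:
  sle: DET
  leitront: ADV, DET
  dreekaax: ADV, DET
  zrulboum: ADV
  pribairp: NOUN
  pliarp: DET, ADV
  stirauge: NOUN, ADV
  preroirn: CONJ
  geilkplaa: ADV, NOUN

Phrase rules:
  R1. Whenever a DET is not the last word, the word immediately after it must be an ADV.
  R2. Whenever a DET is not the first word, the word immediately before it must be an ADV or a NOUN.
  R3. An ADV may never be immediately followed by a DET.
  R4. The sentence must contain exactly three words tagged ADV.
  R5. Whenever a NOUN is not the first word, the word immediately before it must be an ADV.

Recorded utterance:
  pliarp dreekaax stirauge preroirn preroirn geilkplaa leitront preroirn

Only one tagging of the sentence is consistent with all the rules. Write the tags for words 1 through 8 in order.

DET ADV NOUN CONJ CONJ ADV ADV CONJ

Candidates per position — 1:pliarp {DET,ADV}; 2:dreekaax {ADV,DET}; 3:stirauge {NOUN,ADV}; 4:preroirn {CONJ}; 5:preroirn {CONJ}; 6:geilkplaa {ADV,NOUN}; 7:leitront {ADV,DET}; 8:preroirn {CONJ}.
Position 6: tagging it NOUN would leave rule 5 unsatisfiable, so it must be ADV.
Position 7: tagging it DET would leave rule 1 unsatisfiable, so it must be ADV.
The remaining ambiguous positions (1, 2, 3) are resolved jointly — only one combination satisfies every rule.
The unique satisfying tagging is: DET ADV NOUN CONJ CONJ ADV ADV CONJ.
Check: rule 1 satisfied; rule 2 satisfied; rule 3 satisfied; rule 4 satisfied; rule 5 satisfied.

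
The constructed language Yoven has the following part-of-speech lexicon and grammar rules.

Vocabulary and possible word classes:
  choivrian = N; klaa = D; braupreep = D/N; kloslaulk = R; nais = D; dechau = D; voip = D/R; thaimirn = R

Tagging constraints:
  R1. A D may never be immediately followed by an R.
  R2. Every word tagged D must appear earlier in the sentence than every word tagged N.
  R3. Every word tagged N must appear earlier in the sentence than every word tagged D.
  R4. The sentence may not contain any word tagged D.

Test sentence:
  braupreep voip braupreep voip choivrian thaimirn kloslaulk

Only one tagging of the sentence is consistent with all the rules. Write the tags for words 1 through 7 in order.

N R N R N R R

Candidates per position — 1:braupreep {D,N}; 2:voip {D,R}; 3:braupreep {D,N}; 4:voip {D,R}; 5:choivrian {N}; 6:thaimirn {R}; 7:kloslaulk {R}.
At position 1, choosing D makes rule 3 impossible to satisfy; hence N.
At position 2, choosing D makes rule 2 impossible to satisfy; hence R.
At position 3, choosing D makes rule 2 impossible to satisfy; hence N.
At position 4, choosing D makes rule 2 impossible to satisfy; hence R.
The only consistent sequence is: N R N R N R R.
Verifying each rule — rule 1 ok; rule 2 ok; rule 3 ok; rule 4 ok.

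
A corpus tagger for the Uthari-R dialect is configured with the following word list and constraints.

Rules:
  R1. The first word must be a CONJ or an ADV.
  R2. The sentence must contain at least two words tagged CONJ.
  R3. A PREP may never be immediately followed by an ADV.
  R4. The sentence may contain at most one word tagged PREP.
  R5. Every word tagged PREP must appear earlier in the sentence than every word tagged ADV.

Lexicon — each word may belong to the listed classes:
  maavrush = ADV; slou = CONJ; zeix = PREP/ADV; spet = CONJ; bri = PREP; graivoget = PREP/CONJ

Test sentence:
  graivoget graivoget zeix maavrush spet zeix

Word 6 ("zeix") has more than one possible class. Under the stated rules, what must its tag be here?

ADV

Candidates per position — 1:graivoget {PREP,CONJ}; 2:graivoget {PREP,CONJ}; 3:zeix {PREP,ADV}; 4:maavrush {ADV}; 5:spet {CONJ}; 6:zeix {PREP,ADV}.
At position 1, choosing PREP makes rule 1 impossible to satisfy; hence CONJ.
At position 2, choosing PREP makes rule 3 impossible to satisfy; hence CONJ.
At position 3, choosing PREP makes rule 3 impossible to satisfy; hence ADV.
At position 6, choosing PREP makes rule 5 impossible to satisfy; hence ADV.
The unique satisfying tagging is: CONJ CONJ ADV ADV CONJ ADV.
Check: rule 1 ✓; rule 2 ✓; rule 3 ✓; rule 4 ✓; rule 5 ✓.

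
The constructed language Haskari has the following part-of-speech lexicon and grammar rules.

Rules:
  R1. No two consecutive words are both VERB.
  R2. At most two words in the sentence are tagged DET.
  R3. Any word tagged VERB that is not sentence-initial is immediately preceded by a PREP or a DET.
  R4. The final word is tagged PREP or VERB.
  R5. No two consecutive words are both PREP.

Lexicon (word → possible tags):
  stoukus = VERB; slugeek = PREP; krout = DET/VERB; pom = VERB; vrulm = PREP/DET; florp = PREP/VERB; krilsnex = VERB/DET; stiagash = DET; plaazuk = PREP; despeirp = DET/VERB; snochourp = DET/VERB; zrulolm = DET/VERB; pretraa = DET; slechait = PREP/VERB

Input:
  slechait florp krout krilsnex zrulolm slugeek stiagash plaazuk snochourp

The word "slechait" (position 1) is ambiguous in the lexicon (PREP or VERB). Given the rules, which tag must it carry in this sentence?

VERB

Candidates per position — 1:slechait {PREP,VERB}; 2:florp {PREP,VERB}; 3:krout {DET,VERB}; 4:krilsnex {VERB,DET}; 5:zrulolm {DET,VERB}; 6:slugeek {PREP}; 7:stiagash {DET}; 8:plaazuk {PREP}; 9:snochourp {DET,VERB}.
Position 9: tagging it DET would leave rule 4 unsatisfiable, so it must be VERB.
Position 1: the remaining choice is settled jointly with positions 2, 3, 4, 5 — only VERB at position 1 is part of a tagging that satisfies every rule.
The only consistent sequence is: VERB PREP VERB DET VERB PREP DET PREP VERB.
Rule-by-rule: rule 1 satisfied; rule 2 satisfied; rule 3 satisfied; rule 4 satisfied; rule 5 satisfied.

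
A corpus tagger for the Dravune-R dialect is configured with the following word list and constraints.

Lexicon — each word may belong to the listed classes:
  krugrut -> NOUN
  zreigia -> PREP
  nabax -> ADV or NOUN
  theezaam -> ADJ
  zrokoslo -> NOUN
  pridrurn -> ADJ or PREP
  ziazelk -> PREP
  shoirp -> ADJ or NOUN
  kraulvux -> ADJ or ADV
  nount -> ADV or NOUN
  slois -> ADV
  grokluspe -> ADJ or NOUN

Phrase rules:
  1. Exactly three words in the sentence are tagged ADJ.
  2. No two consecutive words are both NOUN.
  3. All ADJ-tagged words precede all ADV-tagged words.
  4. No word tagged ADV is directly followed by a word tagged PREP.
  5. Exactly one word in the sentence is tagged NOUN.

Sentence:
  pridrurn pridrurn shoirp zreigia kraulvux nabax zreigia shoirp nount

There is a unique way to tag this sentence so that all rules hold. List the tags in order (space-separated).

Candidates per position — 1:pridrurn {ADJ,PREP}; 2:pridrurn {ADJ,PREP}; 3:shoirp {ADJ,NOUN}; 4:zreigia {PREP}; 5:kraulvux {ADJ,ADV}; 6:nabax {ADV,NOUN}; 7:zreigia {PREP}; 8:shoirp {ADJ,NOUN}; 9:nount {ADV,NOUN}.
Position 6: ADV is ruled out by rule 4; that leaves NOUN.
Position 8: NOUN is ruled out by rule 5; that leaves ADJ.
Position 9: NOUN is ruled out by rule 5; that leaves ADV.
Position 3: NOUN is ruled out by rule 5; that leaves ADJ.
Position 5: ADV is ruled out by rule 3; that leaves ADJ.
Position 1: ADJ is ruled out by rule 1; that leaves PREP.
Position 2: ADJ is ruled out by rule 1; that leaves PREP.
The only consistent sequence is: PREP PREP ADJ PREP ADJ NOUN PREP ADJ ADV.
Checking: rule 1 satisfied; rule 2 satisfied; rule 3 satisfied; rule 4 satisfied; rule 5 satisfied.

PREP PREP ADJ PREP ADJ NOUN PREP ADJ ADV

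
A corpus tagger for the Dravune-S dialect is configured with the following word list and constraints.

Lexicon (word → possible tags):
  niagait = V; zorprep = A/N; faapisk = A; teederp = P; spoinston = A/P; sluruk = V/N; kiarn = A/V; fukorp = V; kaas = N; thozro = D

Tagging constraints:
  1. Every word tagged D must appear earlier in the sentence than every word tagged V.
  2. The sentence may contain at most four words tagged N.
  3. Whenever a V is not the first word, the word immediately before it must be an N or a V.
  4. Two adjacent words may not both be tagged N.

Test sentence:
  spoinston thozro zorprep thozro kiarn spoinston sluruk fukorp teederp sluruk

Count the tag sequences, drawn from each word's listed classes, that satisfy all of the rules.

Candidates per position — 1:spoinston {A,P}; 2:thozro {D}; 3:zorprep {A,N}; 4:thozro {D}; 5:kiarn {A,V}; 6:spoinston {A,P}; 7:sluruk {V,N}; 8:fukorp {V}; 9:teederp {P}; 10:sluruk {V,N}.
There are 64 candidate sequences in total.
Checking each against the rules leaves 8 sequences.
Count = 8.

8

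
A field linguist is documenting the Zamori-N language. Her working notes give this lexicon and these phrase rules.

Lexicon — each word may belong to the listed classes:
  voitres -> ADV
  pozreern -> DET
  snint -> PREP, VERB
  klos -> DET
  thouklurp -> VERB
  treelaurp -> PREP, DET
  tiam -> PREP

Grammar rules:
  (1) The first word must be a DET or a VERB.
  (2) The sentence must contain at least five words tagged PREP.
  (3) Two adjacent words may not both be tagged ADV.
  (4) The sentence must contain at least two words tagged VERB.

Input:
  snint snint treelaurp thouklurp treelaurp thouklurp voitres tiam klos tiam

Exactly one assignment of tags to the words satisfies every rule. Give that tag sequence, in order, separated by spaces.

VERB PREP PREP VERB PREP VERB ADV PREP DET PREP

Candidates per position — 1:snint {PREP,VERB}; 2:snint {PREP,VERB}; 3:treelaurp {PREP,DET}; 4:thouklurp {VERB}; 5:treelaurp {PREP,DET}; 6:thouklurp {VERB}; 7:voitres {ADV}; 8:tiam {PREP}; 9:klos {DET}; 10:tiam {PREP}.
Position 1: tagging it PREP would leave rule 1 unsatisfiable, so it must be VERB.
Position 2: tagging it VERB would leave rule 2 unsatisfiable, so it must be PREP.
Position 3: tagging it DET would leave rule 2 unsatisfiable, so it must be PREP.
Position 5: tagging it DET would leave rule 2 unsatisfiable, so it must be PREP.
The unique satisfying tagging is: VERB PREP PREP VERB PREP VERB ADV PREP DET PREP.
Rule-by-rule: rule 1 holds; rule 2 holds; rule 3 holds; rule 4 holds.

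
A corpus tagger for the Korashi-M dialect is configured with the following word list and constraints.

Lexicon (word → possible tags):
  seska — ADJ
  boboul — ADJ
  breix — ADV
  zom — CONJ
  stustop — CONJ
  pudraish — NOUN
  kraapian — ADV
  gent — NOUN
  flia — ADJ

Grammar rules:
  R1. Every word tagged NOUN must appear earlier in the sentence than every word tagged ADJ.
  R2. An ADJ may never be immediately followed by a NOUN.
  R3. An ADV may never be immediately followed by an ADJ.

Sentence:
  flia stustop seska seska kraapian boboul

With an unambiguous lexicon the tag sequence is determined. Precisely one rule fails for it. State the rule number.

Fixed tagging: ADJ CONJ ADJ ADJ ADV ADJ.
Rule check: R1 ✓, R2 ✓, R3 ✗.
Only rule 3 fails.

3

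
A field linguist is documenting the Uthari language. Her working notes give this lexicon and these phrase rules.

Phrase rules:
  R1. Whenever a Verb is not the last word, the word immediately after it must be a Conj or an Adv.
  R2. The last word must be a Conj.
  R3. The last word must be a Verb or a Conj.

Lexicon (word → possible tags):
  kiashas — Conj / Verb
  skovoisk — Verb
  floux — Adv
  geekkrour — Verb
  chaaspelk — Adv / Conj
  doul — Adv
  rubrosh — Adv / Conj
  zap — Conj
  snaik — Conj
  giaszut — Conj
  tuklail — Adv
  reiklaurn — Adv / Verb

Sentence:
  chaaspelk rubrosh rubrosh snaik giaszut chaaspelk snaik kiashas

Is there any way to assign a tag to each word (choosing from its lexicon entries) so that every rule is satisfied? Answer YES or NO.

YES

Candidates per position — 1:chaaspelk {Adv,Conj}; 2:rubrosh {Adv,Conj}; 3:rubrosh {Adv,Conj}; 4:snaik {Conj}; 5:giaszut {Conj}; 6:chaaspelk {Adv,Conj}; 7:snaik {Conj}; 8:kiashas {Conj,Verb}.
One satisfying assignment: Conj Adv Conj Conj Conj Conj Conj Conj.
Checking: rule 1 holds; rule 2 holds; rule 3 holds.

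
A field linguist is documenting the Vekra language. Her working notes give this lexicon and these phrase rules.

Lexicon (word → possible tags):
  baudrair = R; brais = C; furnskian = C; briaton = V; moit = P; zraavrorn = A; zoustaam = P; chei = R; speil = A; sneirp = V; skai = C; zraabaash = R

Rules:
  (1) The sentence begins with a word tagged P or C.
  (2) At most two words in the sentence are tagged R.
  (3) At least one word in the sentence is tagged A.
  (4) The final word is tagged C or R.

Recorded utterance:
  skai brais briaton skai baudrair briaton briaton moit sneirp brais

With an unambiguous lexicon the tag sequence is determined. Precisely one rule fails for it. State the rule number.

3

Fixed tagging: C C V C R V V P V C.
Applying the rules: R1 ✓, R2 ✓, R3 ✗, R4 ✓.
Only rule 3 fails.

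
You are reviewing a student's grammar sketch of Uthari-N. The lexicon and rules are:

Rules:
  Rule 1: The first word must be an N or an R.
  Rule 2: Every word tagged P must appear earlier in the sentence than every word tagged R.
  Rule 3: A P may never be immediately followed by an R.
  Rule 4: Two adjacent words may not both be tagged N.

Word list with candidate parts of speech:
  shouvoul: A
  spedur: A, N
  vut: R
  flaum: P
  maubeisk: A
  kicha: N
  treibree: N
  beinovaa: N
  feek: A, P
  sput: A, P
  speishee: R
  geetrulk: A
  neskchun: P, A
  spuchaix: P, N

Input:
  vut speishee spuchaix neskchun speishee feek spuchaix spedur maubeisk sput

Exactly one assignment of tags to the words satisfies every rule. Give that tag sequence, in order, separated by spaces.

Candidates per position — 1:vut {R}; 2:speishee {R}; 3:spuchaix {P,N}; 4:neskchun {P,A}; 5:speishee {R}; 6:feek {A,P}; 7:spuchaix {P,N}; 8:spedur {A,N}; 9:maubeisk {A}; 10:sput {A,P}.
If word 3 were P, no tagging could satisfy rule 2; so word 3 is N.
If word 4 were P, no tagging could satisfy rule 2; so word 4 is A.
If word 6 were P, no tagging could satisfy rule 2; so word 6 is A.
If word 7 were P, no tagging could satisfy rule 2; so word 7 is N.
If word 8 were N, no tagging could satisfy rule 4; so word 8 is A.
If word 10 were P, no tagging could satisfy rule 2; so word 10 is A.
That leaves exactly one tagging: R R N A R A N A A A.
Checking: rule 1 holds; rule 2 holds; rule 3 holds; rule 4 holds.

R R N A R A N A A A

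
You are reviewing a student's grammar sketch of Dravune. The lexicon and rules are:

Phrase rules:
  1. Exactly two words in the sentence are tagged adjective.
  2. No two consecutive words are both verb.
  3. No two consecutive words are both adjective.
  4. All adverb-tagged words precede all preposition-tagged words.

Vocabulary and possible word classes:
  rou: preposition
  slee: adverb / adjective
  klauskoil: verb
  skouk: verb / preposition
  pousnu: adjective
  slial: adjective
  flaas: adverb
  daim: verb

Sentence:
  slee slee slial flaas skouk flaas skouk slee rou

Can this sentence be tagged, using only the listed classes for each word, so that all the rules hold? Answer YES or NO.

Candidates per position — 1:slee {adverb,adjective}; 2:slee {adverb,adjective}; 3:slial {adjective}; 4:flaas {adverb}; 5:skouk {verb,preposition}; 6:flaas {adverb}; 7:skouk {verb,preposition}; 8:slee {adverb,adjective}; 9:rou {preposition}.
One satisfying assignment: adjective adverb adjective adverb verb adverb verb adverb preposition.
Verifying each rule — rule 1 ✓; rule 2 ✓; rule 3 ✓; rule 4 ✓.

YES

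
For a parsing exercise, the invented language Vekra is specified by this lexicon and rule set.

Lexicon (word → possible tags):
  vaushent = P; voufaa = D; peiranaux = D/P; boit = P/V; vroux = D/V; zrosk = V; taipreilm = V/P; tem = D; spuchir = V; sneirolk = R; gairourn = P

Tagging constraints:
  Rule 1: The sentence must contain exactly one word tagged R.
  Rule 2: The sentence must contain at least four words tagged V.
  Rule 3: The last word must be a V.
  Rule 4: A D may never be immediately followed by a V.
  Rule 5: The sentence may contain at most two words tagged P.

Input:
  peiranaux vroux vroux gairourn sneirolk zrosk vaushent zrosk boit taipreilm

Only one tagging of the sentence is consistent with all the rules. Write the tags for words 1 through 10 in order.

D D D P R V P V V V

Candidates per position — 1:peiranaux {D,P}; 2:vroux {D,V}; 3:vroux {D,V}; 4:gairourn {P}; 5:sneirolk {R}; 6:zrosk {V}; 7:vaushent {P}; 8:zrosk {V}; 9:boit {P,V}; 10:taipreilm {V,P}.
Word 1 cannot be P — rule 5 would then fail for every completion. It is D.
Word 2 cannot be V — rule 4 would then fail for every completion. It is D.
Word 3 cannot be V — rule 4 would then fail for every completion. It is D.
Word 9 cannot be P — rule 2 would then fail for every completion. It is V.
Word 10 cannot be P — rule 2 would then fail for every completion. It is V.
So the tagging must be: D D D P R V P V V V.
Checking: rule 1 satisfied; rule 2 satisfied; rule 3 satisfied; rule 4 satisfied; rule 5 satisfied.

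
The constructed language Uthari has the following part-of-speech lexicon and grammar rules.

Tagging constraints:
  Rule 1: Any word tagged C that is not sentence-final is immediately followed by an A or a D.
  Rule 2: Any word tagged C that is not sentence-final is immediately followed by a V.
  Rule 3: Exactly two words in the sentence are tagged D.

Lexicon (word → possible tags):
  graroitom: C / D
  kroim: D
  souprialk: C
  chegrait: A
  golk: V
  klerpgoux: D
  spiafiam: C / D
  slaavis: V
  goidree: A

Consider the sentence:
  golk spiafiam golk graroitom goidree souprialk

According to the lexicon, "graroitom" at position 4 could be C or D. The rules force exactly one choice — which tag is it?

Candidates per position — 1:golk {V}; 2:spiafiam {C,D}; 3:golk {V}; 4:graroitom {C,D}; 5:goidree {A}; 6:souprialk {C}.
At position 2, choosing C makes rule 1 impossible to satisfy; hence D.
At position 4, choosing C makes rule 2 impossible to satisfy; hence D.
The only consistent sequence is: V D V D A C.
Verifying each rule — rule 1 satisfied; rule 2 satisfied; rule 3 satisfied.

D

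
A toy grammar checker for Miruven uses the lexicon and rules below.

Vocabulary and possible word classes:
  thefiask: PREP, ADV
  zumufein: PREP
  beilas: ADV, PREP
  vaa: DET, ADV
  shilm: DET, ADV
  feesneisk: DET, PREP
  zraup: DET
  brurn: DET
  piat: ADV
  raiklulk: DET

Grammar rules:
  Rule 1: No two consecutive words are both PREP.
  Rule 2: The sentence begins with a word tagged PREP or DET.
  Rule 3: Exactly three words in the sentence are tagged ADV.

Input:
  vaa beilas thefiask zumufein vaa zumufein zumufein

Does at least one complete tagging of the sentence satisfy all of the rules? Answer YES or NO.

NO

Candidates per position — 1:vaa {DET,ADV}; 2:beilas {ADV,PREP}; 3:thefiask {PREP,ADV}; 4:zumufein {PREP}; 5:vaa {DET,ADV}; 6:zumufein {PREP}; 7:zumufein {PREP}.
Rule 1 cannot be satisfied by any choice of tags from the lexicon.
So there is no consistent tagging.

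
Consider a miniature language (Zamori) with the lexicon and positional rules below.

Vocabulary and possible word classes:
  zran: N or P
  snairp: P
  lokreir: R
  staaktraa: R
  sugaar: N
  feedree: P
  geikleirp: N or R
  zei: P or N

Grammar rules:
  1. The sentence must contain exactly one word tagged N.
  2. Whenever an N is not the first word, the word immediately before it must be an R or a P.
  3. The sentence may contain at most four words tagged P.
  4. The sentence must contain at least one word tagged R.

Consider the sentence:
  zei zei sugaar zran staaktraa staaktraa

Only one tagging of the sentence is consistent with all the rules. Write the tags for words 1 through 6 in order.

P P N P R R

Candidates per position — 1:zei {P,N}; 2:zei {P,N}; 3:sugaar {N}; 4:zran {N,P}; 5:staaktraa {R}; 6:staaktraa {R}.
Position 1: tagging it N would leave rule 1 unsatisfiable, so it must be P.
Position 2: tagging it N would leave rule 1 unsatisfiable, so it must be P.
Position 4: tagging it N would leave rule 1 unsatisfiable, so it must be P.
The unique satisfying tagging is: P P N P R R.
Check: rule 1 satisfied; rule 2 satisfied; rule 3 satisfied; rule 4 satisfied.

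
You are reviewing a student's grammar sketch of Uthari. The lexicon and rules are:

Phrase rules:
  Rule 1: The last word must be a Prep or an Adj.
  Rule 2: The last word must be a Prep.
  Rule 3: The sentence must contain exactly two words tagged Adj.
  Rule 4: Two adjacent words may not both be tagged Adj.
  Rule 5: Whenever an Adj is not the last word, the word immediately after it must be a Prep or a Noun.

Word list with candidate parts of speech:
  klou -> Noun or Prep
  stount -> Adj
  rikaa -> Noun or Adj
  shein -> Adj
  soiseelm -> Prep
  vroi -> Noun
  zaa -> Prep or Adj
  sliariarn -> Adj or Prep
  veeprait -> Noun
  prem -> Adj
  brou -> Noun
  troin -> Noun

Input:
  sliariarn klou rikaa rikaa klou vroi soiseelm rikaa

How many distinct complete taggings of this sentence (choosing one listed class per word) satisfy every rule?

0

Candidates per position — 1:sliariarn {Adj,Prep}; 2:klou {Noun,Prep}; 3:rikaa {Noun,Adj}; 4:rikaa {Noun,Adj}; 5:klou {Noun,Prep}; 6:vroi {Noun}; 7:soiseelm {Prep}; 8:rikaa {Noun,Adj}.
There are 64 candidate sequences in total.
Rule 2 cannot be satisfied by any choice of tags from the lexicon.
So there is no consistent tagging.
Count = 0.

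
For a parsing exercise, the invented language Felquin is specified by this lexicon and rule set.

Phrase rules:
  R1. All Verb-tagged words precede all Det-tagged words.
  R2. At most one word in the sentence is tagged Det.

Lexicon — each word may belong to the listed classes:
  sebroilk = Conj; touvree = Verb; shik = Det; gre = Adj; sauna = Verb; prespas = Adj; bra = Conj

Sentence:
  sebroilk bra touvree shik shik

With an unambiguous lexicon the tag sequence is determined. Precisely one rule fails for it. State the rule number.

Fixed tagging: Conj Conj Verb Det Det.
Rule check: R1 holds, R2 violated.
Only rule 2 fails.

2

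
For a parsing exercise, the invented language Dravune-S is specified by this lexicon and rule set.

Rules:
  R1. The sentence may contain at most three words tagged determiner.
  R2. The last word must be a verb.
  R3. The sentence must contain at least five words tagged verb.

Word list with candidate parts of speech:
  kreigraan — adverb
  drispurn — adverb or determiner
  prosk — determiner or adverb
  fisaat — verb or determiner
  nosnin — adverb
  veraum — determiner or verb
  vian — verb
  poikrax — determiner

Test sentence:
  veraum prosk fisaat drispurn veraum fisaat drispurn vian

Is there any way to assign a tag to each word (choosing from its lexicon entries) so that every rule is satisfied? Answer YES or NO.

YES

Candidates per position — 1:veraum {determiner,verb}; 2:prosk {determiner,adverb}; 3:fisaat {verb,determiner}; 4:drispurn {adverb,determiner}; 5:veraum {determiner,verb}; 6:fisaat {verb,determiner}; 7:drispurn {adverb,determiner}; 8:vian {verb}.
One satisfying assignment: verb determiner verb adverb verb verb determiner verb.
Verifying each rule — rule 1 satisfied; rule 2 satisfied; rule 3 satisfied.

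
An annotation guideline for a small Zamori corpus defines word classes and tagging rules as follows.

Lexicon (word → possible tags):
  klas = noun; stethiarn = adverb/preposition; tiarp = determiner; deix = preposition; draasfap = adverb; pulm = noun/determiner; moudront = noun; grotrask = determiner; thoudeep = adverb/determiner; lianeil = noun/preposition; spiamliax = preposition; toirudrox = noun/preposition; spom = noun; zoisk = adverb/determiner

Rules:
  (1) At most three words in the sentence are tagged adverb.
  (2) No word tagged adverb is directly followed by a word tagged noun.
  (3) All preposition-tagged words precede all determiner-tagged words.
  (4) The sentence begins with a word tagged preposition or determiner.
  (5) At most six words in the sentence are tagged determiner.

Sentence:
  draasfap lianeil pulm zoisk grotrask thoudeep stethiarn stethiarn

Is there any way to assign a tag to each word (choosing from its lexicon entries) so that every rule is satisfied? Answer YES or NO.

NO

Candidates per position — 1:draasfap {adverb}; 2:lianeil {noun,preposition}; 3:pulm {noun,determiner}; 4:zoisk {adverb,determiner}; 5:grotrask {determiner}; 6:thoudeep {adverb,determiner}; 7:stethiarn {adverb,preposition}; 8:stethiarn {adverb,preposition}.
Rule 4 cannot be satisfied by any choice of tags from the lexicon.
So there is no consistent tagging.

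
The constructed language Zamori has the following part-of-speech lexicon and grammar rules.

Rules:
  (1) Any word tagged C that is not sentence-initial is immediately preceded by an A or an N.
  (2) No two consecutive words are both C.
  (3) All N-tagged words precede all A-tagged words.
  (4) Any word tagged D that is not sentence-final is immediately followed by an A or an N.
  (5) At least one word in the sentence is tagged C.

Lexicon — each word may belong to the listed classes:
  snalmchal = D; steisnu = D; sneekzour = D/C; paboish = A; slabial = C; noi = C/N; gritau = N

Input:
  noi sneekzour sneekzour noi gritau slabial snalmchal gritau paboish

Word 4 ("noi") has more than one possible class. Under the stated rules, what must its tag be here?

Candidates per position — 1:noi {C,N}; 2:sneekzour {D,C}; 3:sneekzour {D,C}; 4:noi {C,N}; 5:gritau {N}; 6:slabial {C}; 7:snalmchal {D}; 8:gritau {N}; 9:paboish {A}.
At position 2, choosing D makes rule 4 impossible to satisfy; hence C.
At position 3, choosing C makes rule 1 impossible to satisfy; hence D.
At position 4, choosing C makes rule 1 impossible to satisfy; hence N.
At position 1, choosing C makes rule 1 impossible to satisfy; hence N.
That leaves exactly one tagging: N C D N N C D N A.
Rule-by-rule: rule 1 ok; rule 2 ok; rule 3 ok; rule 4 ok; rule 5 ok.

N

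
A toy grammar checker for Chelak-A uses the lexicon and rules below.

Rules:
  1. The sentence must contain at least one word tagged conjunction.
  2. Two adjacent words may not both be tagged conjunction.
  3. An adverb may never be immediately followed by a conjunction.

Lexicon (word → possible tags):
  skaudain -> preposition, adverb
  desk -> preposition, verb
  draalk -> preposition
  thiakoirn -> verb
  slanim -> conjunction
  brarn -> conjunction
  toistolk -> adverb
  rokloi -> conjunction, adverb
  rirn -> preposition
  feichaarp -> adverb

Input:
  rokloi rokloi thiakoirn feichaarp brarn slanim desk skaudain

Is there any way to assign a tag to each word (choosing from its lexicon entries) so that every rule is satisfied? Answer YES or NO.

Candidates per position — 1:rokloi {conjunction,adverb}; 2:rokloi {conjunction,adverb}; 3:thiakoirn {verb}; 4:feichaarp {adverb}; 5:brarn {conjunction}; 6:slanim {conjunction}; 7:desk {preposition,verb}; 8:skaudain {preposition,adverb}.
Rule 2 cannot be satisfied by any choice of tags from the lexicon.
So there is no consistent tagging.

NO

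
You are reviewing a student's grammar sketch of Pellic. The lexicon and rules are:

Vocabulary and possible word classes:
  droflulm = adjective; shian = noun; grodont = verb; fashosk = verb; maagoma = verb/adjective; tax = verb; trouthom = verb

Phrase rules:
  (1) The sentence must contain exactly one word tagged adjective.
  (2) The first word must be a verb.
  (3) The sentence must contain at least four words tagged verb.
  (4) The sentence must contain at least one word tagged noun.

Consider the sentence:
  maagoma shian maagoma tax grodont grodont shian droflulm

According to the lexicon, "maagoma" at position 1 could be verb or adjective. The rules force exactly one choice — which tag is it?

verb

Candidates per position — 1:maagoma {verb,adjective}; 2:shian {noun}; 3:maagoma {verb,adjective}; 4:tax {verb}; 5:grodont {verb}; 6:grodont {verb}; 7:shian {noun}; 8:droflulm {adjective}.
At position 1, choosing adjective makes rule 1 impossible to satisfy; hence verb.
At position 3, choosing adjective makes rule 1 impossible to satisfy; hence verb.
That leaves exactly one tagging: verb noun verb verb verb verb noun adjective.
Checking: rule 1 holds; rule 2 holds; rule 3 holds; rule 4 holds.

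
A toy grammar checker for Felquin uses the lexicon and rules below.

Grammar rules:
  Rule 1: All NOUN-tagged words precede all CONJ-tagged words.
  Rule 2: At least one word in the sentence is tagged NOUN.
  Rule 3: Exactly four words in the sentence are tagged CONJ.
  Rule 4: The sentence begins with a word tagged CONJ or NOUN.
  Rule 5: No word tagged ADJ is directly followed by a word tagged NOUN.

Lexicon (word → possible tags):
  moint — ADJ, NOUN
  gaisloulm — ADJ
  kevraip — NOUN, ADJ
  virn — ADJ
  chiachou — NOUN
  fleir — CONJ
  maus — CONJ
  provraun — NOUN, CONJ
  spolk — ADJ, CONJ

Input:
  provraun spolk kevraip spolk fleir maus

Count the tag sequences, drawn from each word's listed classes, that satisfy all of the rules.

1

Candidates per position — 1:provraun {NOUN,CONJ}; 2:spolk {ADJ,CONJ}; 3:kevraip {NOUN,ADJ}; 4:spolk {ADJ,CONJ}; 5:fleir {CONJ}; 6:maus {CONJ}.
There are 16 candidate sequences in total.
The sequences that satisfy every rule: NOUN CONJ ADJ CONJ CONJ CONJ.
Count = 1.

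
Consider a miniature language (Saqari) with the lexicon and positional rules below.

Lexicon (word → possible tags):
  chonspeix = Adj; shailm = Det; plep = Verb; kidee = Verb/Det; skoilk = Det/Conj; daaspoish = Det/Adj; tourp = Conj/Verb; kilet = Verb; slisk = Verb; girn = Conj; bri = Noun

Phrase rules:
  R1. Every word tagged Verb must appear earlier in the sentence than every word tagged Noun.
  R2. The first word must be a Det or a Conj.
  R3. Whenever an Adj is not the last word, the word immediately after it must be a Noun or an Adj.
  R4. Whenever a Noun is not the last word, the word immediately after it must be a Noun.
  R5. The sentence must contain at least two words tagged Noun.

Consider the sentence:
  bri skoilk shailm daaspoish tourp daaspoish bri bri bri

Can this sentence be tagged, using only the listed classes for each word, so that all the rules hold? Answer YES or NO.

NO

Candidates per position — 1:bri {Noun}; 2:skoilk {Det,Conj}; 3:shailm {Det}; 4:daaspoish {Det,Adj}; 5:tourp {Conj,Verb}; 6:daaspoish {Det,Adj}; 7:bri {Noun}; 8:bri {Noun}; 9:bri {Noun}.
Rule 2 cannot be satisfied by any choice of tags from the lexicon.
So there is no consistent tagging.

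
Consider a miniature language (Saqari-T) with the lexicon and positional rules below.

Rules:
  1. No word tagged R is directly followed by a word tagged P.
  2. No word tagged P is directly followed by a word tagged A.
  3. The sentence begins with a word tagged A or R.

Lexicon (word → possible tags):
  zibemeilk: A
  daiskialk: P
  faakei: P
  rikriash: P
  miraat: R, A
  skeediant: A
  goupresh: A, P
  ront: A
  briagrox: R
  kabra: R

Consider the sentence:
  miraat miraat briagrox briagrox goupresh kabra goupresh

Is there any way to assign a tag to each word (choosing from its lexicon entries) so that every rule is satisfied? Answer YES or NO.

YES

Candidates per position — 1:miraat {R,A}; 2:miraat {R,A}; 3:briagrox {R}; 4:briagrox {R}; 5:goupresh {A,P}; 6:kabra {R}; 7:goupresh {A,P}.
One satisfying assignment: A R R R A R A.
Verifying each rule — rule 1 satisfied; rule 2 satisfied; rule 3 satisfied.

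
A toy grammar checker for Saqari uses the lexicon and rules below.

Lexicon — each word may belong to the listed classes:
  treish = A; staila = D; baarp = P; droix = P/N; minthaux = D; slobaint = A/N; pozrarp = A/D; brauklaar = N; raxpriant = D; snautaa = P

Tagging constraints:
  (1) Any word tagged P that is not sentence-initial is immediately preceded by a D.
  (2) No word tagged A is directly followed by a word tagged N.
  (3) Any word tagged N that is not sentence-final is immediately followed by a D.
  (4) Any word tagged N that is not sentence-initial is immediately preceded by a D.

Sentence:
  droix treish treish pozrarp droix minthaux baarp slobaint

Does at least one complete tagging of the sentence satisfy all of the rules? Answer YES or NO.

Candidates per position — 1:droix {P,N}; 2:treish {A}; 3:treish {A}; 4:pozrarp {A,D}; 5:droix {P,N}; 6:minthaux {D}; 7:baarp {P}; 8:slobaint {A,N}.
One satisfying assignment: P A A D N D P A.
Checking: rule 1 ✓; rule 2 ✓; rule 3 ✓; rule 4 ✓.

YES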